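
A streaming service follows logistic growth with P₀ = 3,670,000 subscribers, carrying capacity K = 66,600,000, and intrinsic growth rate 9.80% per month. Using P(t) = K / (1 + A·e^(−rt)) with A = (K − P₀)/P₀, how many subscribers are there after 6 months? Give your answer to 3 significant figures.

≈ 6,330,000 subscribers

A = (66600000 − 3670000)/3670000 = 17.14714
P(6) = 66600000 / (1 + 17.14714·e^(−0.098·6)) = 66600000 / (1 + 17.14714·0.555437)
= 66600000 / 10.52416 ≈ 6328298.28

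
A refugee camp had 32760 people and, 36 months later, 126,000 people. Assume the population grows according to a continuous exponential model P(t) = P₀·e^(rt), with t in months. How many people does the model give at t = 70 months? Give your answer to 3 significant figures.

r = ln(126000/32760) / 36 ≈ 0.037419 per month
P(70) = 32760 · e^(0.037419·70) = 32760 · 13.72625 ≈ 449671.87

≈ 450,000 people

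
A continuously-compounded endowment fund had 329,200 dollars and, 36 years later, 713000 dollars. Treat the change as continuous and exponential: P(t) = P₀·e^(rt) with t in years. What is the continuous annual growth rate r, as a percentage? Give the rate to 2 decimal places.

713000 = 329200 · e^(r·36)
e^(36r) = 713000/329200 = 2.16586
r = ln(2.16586) / 36 = 0.77282 / 36

r ≈ 2.15% per year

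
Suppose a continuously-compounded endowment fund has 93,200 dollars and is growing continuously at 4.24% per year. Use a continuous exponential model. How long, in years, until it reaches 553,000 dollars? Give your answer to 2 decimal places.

t ≈ 42.00 years

553000 = 93200 · e^(0.0424·t)
t = ln(553000/93200) / 0.0424 = ln(5.93348) / 0.0424 = 1.78061 / 0.0424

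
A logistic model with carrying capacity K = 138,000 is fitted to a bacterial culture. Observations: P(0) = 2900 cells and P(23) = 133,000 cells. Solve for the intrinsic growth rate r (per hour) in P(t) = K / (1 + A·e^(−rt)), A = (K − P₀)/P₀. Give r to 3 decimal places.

r ≈ 0.310 per hour

A = (138000 − 2900)/2900 = 46.58621
133000 = 138000/(1 + 46.58621·e^(−r·23)) → e^(−23r) = (1.03759 − 1)/46.58621 = 0.000807
r = −ln(0.000807)/23 = 7.12222/23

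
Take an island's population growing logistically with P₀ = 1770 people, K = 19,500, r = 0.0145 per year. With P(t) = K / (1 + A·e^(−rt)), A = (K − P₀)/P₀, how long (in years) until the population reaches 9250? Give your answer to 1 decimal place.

A = (19500 − 1770)/1770 = 10.01695
9250 = 19500/(1 + 10.01695·e^(−0.0145t)) → 1 + 10.01695·e^(−0.0145t) = 2.10811
e^(−0.0145t) = 0.110623 → t = ln(9.03969)/0.0145 = 2.20162/0.0145

t ≈ 151.8 years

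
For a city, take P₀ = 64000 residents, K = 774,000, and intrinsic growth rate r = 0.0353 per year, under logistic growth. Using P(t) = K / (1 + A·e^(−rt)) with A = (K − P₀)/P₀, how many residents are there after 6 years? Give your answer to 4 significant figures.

A = (774000 − 64000)/64000 = 11.09375
P(6) = 774000 / (1 + 11.09375·e^(−0.0353·6)) = 774000 / (1 + 11.09375·0.809127)
= 774000 / 9.97625 ≈ 77584.28

≈ 77,580 residents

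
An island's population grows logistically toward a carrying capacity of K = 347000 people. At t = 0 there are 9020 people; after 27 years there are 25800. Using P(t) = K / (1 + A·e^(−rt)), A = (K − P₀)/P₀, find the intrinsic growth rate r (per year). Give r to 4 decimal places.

r ≈ 0.0408 per year

A = (347000 − 9020)/9020 = 37.47007
25800 = 347000/(1 + 37.47007·e^(−r·27)) → e^(−27r) = (13.44961 − 1)/37.47007 = 0.332255
r = −ln(0.332255)/27 = 1.10185/27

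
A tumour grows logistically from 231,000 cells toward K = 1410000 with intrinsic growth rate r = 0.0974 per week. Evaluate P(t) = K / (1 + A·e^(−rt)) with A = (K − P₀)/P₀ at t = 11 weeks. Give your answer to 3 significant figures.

≈ 513,000 cells

A = (1410000 − 231000)/231000 = 5.1039
P(11) = 1410000 / (1 + 5.1039·e^(−0.0974·11)) = 1410000 / (1 + 5.1039·0.342529)
= 1410000 / 2.74823 ≈ 513057.38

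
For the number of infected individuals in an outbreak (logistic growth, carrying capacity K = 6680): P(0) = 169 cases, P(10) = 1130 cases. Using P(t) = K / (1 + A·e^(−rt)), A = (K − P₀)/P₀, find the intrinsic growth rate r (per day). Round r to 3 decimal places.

r ≈ 0.206 per day

A = (6680 − 169)/169 = 38.52663
1130 = 6680/(1 + 38.52663·e^(−r·10)) → e^(−10r) = (5.9115 − 1)/38.52663 = 0.127483
r = −ln(0.127483)/10 = 2.05977/10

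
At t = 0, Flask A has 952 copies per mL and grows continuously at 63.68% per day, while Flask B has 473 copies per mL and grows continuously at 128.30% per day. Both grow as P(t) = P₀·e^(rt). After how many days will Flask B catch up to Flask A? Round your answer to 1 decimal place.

t ≈ 1.1 days

952·e^(0.6368t) = 473·e^(1.283t)
952/473 = e^((1.283 − 0.6368)t) → ln(2.01268) = 0.6462·t
t = 0.69947 / 0.6462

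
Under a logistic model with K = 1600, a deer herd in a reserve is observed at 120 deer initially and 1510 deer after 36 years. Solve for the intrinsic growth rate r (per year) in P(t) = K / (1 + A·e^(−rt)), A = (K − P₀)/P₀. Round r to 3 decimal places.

A = (1600 − 120)/120 = 12.33333
1510 = 1600/(1 + 12.33333·e^(−r·36)) → e^(−36r) = (1.0596 − 1)/12.33333 = 0.004833
r = −ln(0.004833)/36 = 5.33236/36

r ≈ 0.148 per year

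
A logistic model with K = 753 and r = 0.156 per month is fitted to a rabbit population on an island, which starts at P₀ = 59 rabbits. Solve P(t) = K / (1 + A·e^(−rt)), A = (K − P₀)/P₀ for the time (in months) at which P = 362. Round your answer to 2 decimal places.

A = (753 − 59)/59 = 11.76271
362 = 753/(1 + 11.76271·e^(−0.156t)) → 1 + 11.76271·e^(−0.156t) = 2.08011
e^(−0.156t) = 0.091825 → t = ln(10.89029)/0.156 = 2.38787/0.156

t ≈ 15.31 months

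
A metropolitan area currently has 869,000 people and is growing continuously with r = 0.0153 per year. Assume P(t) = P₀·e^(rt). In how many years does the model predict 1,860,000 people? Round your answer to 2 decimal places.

1860000 = 869000 · e^(0.0153·t)
t = ln(1860000/869000) / 0.0153 = ln(2.14039) / 0.0153 = 0.76099 / 0.0153

t ≈ 49.74 years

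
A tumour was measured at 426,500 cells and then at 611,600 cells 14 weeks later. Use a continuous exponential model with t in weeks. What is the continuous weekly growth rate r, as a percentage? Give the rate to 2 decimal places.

r ≈ 2.57% per week

611600 = 426500 · e^(r·14)
e^(14r) = 611600/426500 = 1.434
r = ln(1.434) / 14 = 0.36047 / 14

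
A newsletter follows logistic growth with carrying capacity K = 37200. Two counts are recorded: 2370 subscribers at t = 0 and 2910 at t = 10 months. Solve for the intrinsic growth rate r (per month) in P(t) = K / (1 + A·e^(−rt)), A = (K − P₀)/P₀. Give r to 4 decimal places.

A = (37200 − 2370)/2370 = 14.6962
2910 = 37200/(1 + 14.6962·e^(−r·10)) → e^(−10r) = (12.78351 − 1)/14.6962 = 0.801806
r = −ln(0.801806)/10 = 0.22089/10

r ≈ 0.0221 per month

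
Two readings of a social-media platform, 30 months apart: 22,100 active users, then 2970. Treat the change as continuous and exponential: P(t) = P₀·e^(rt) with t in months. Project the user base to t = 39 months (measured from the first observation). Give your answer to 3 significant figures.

≈ 1,630 active users

r = ln(2970/22100) / 30 ≈ -0.066901 per month
P(39) = 22100 · e^(-0.066901·39) = 22100 · 0.0736 ≈ 1626.54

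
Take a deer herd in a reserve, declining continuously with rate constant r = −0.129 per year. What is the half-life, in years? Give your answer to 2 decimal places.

half-life ≈ 5.37 years

half-life = ln(2) / |r| = 0.69315 / 0.129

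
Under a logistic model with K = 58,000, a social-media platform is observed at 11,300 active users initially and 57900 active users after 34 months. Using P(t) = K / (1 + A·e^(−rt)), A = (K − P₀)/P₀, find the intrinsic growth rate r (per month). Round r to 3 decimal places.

r ≈ 0.229 per month

A = (58000 − 11300)/11300 = 4.13274
57900 = 58000/(1 + 4.13274·e^(−r·34)) → e^(−34r) = (1.00173 − 1)/4.13274 = 0.000418
r = −ln(0.000418)/34 = 7.78024/34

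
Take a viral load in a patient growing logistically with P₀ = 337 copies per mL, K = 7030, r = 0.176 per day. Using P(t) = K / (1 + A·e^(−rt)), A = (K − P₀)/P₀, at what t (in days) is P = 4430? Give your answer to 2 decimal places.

A = (7030 − 337)/337 = 19.86053
4430 = 7030/(1 + 19.86053·e^(−0.176t)) → 1 + 19.86053·e^(−0.176t) = 1.58691
e^(−0.176t) = 0.029551 → t = ln(33.83929)/0.176 = 3.52162/0.176

t ≈ 20.01 days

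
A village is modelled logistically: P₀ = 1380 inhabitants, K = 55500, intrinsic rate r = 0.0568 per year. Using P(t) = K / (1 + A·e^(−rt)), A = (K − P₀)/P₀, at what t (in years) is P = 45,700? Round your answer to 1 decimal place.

t ≈ 91.7 years

A = (55500 − 1380)/1380 = 39.21739
45700 = 55500/(1 + 39.21739·e^(−0.0568t)) → 1 + 39.21739·e^(−0.0568t) = 1.21444
e^(−0.0568t) = 0.005468 → t = ln(182.8811)/0.0568 = 5.20884/0.0568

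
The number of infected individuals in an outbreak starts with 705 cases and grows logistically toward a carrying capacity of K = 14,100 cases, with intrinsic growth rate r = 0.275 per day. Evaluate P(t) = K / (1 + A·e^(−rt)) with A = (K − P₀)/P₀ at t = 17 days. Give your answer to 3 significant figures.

≈ 12,000 cases

A = (14100 − 705)/705 = 19
P(17) = 14100 / (1 + 19·e^(−0.275·17)) = 14100 / (1 + 19·0.009326)
= 14100 / 1.17718 ≈ 11977.73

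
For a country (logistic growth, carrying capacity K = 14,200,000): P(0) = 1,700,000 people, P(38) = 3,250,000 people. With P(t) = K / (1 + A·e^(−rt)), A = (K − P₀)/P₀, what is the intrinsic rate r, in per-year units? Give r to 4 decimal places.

r ≈ 0.0205 per year

A = (14200000 − 1700000)/1700000 = 7.35294
3250000 = 14200000/(1 + 7.35294·e^(−r·38)) → e^(−38r) = (4.36923 − 1)/7.35294 = 0.458215
r = −ln(0.458215)/38 = 0.78042/38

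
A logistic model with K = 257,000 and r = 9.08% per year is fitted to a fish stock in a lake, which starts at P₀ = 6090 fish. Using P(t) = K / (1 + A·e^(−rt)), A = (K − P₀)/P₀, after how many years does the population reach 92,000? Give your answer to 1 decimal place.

t ≈ 34.5 years

A = (257000 − 6090)/6090 = 41.20033
92000 = 257000/(1 + 41.20033·e^(−0.0908t)) → 1 + 41.20033·e^(−0.0908t) = 2.79348
e^(−0.0908t) = 0.043531 → t = ln(22.9723)/0.0908 = 3.13429/0.0908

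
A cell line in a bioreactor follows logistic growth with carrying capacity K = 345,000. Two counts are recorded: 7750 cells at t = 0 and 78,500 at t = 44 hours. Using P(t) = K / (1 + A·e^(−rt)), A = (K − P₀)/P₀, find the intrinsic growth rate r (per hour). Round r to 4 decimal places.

r ≈ 0.0580 per hour

A = (345000 − 7750)/7750 = 43.51613
78500 = 345000/(1 + 43.51613·e^(−r·44)) → e^(−44r) = (4.3949 − 1)/43.51613 = 0.078015
r = −ln(0.078015)/44 = 2.55086/44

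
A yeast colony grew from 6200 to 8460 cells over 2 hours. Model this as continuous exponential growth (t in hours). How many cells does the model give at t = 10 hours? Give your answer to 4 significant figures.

r = ln(8460/6200) / 2 ≈ 0.1554 per hour
P(10) = 6200 · e^(0.1554·10) = 6200 · 4.73035 ≈ 29328.18

≈ 29,330 cells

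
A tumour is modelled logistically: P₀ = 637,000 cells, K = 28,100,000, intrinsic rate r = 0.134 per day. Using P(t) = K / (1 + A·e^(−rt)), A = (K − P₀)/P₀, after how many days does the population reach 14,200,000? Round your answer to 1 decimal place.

t ≈ 28.2 days

A = (28100000 − 637000)/637000 = 43.11303
14200000 = 28100000/(1 + 43.11303·e^(−0.134t)) → 1 + 43.11303·e^(−0.134t) = 1.97887
e^(−0.134t) = 0.022705 → t = ln(44.04353)/0.134 = 3.78518/0.134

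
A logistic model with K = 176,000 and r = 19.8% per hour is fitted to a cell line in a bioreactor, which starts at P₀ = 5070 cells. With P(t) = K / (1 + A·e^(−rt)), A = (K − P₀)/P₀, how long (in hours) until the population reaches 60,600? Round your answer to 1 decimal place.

A = (176000 − 5070)/5070 = 33.714
60600 = 176000/(1 + 33.714·e^(−0.198t)) → 1 + 33.714·e^(−0.198t) = 2.90429
e^(−0.198t) = 0.056484 → t = ln(17.70423)/0.198 = 2.8738/0.198

t ≈ 14.5 hours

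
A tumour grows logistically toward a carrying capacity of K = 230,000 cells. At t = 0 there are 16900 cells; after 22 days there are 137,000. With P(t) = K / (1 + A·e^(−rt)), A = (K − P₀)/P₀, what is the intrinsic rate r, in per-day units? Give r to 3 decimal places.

A = (230000 − 16900)/16900 = 12.60947
137000 = 230000/(1 + 12.60947·e^(−r·22)) → e^(−22r) = (1.67883 − 1)/12.60947 = 0.053835
r = −ln(0.053835)/22 = 2.92183/22

r ≈ 0.133 per day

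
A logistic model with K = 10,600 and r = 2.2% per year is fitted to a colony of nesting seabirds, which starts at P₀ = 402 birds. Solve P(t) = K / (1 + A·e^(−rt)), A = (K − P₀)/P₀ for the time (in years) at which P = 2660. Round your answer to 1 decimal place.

A = (10600 − 402)/402 = 25.36816
2660 = 10600/(1 + 25.36816·e^(−0.022t)) → 1 + 25.36816·e^(−0.022t) = 3.98496
e^(−0.022t) = 0.117666 → t = ln(8.49865)/0.022 = 2.13991/0.022

t ≈ 97.3 years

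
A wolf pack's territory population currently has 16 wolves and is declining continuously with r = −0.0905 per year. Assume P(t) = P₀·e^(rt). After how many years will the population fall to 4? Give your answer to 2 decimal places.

4 = 16 · e^(-0.0905·t)
t = ln(4/16) / -0.0905 = ln(0.25) / -0.0905 = -1.38629 / -0.0905

t ≈ 15.32 years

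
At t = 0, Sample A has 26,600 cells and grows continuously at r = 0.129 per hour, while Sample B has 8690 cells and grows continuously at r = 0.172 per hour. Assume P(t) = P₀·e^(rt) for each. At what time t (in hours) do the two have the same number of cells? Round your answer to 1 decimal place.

26600·e^(0.129t) = 8690·e^(0.172t)
26600/8690 = e^((0.172 − 0.129)t) → ln(3.06099) = 0.043·t
t = 1.11874 / 0.043

t ≈ 26.0 hours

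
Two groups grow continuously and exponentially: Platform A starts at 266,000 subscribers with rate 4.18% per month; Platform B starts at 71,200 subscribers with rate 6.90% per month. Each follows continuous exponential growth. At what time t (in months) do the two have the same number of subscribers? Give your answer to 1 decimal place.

266000·e^(0.0418t) = 71200·e^(0.069t)
266000/71200 = e^((0.069 − 0.0418)t) → ln(3.73596) = 0.0272·t
t = 1.318 / 0.0272

t ≈ 48.5 months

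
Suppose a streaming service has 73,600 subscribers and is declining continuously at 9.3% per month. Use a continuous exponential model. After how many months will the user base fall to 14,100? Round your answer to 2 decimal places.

t ≈ 17.77 months

14100 = 73600 · e^(-0.093·t)
t = ln(14100/73600) / -0.093 = ln(0.19158) / -0.093 = -1.65247 / -0.093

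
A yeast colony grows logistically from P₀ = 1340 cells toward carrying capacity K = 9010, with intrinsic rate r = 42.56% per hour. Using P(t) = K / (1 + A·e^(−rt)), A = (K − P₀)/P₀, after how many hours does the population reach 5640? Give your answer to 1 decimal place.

t ≈ 5.3 hours

A = (9010 − 1340)/1340 = 5.72388
5640 = 9010/(1 + 5.72388·e^(−0.4256t)) → 1 + 5.72388·e^(−0.4256t) = 1.59752
e^(−0.4256t) = 0.10439 → t = ln(9.57943)/0.4256 = 2.25962/0.4256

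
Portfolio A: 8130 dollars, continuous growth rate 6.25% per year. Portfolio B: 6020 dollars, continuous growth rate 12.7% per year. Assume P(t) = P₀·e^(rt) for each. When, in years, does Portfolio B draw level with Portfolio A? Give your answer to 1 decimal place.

8130·e^(0.0625t) = 6020·e^(0.127t)
8130/6020 = e^((0.127 − 0.0625)t) → ln(1.3505) = 0.0645·t
t = 0.30047 / 0.0645

t ≈ 4.7 years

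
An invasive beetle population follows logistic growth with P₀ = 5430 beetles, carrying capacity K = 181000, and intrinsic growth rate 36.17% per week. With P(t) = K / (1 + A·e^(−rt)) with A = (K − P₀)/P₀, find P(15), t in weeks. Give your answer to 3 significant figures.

A = (181000 − 5430)/5430 = 32.33333
P(15) = 181000 / (1 + 32.33333·e^(−0.3617·15)) = 181000 / (1 + 32.33333·0.004403)
= 181000 / 1.14236 ≈ 158444.02

≈ 158,000 beetles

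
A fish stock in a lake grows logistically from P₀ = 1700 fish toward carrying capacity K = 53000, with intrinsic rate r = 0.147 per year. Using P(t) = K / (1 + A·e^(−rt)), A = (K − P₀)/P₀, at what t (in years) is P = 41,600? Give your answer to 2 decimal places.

t ≈ 31.98 years

A = (53000 − 1700)/1700 = 30.17647
41600 = 53000/(1 + 30.17647·e^(−0.147t)) → 1 + 30.17647·e^(−0.147t) = 1.27404
e^(−0.147t) = 0.009081 → t = ln(110.11765)/0.147 = 4.70155/0.147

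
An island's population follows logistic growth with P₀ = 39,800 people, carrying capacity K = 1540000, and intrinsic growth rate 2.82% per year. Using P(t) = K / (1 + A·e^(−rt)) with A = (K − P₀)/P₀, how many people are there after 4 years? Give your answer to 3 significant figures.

A = (1540000 − 39800)/39800 = 37.69347
P(4) = 1540000 / (1 + 37.69347·e^(−0.0282·4)) = 1540000 / (1 + 37.69347·0.893329)
= 1540000 / 34.67268 ≈ 44415.37

≈ 44,400 people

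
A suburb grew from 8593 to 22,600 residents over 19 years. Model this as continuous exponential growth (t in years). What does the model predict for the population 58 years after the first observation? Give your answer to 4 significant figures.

≈ 164,500 residents

r = ln(22600/8593) / 19 ≈ 0.050895 per year
P(58) = 8593 · e^(0.050895·58) = 8593 · 19.1423 ≈ 164489.83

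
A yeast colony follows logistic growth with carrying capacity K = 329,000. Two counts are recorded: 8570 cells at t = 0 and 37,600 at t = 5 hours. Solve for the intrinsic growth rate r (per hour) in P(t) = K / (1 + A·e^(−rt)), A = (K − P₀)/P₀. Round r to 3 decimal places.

r ≈ 0.315 per hour

A = (329000 − 8570)/8570 = 37.38973
37600 = 329000/(1 + 37.38973·e^(−r·5)) → e^(−5r) = (8.75 − 1)/37.38973 = 0.207276
r = −ln(0.207276)/5 = 1.5737/5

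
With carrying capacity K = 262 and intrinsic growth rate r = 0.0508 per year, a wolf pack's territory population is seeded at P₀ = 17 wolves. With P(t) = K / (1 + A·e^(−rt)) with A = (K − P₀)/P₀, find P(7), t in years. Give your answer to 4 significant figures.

A = (262 − 17)/17 = 14.41176
P(7) = 262 / (1 + 14.41176·e^(−0.0508·7)) = 262 / (1 + 14.41176·0.700753)
= 262 / 11.09909 ≈ 23.61

≈ 23.61 wolves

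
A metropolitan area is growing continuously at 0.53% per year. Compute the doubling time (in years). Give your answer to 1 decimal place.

doubling time = ln(2) / |r| = 0.69315 / 0.0053

doubling time ≈ 130.8 years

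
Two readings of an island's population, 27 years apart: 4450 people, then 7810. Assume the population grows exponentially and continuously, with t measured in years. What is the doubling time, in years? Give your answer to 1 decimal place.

r = ln(7810/4450) / 27 = ln(1.75506) / 27 ≈ 0.020833 per year
doubling time = ln 2 / |r| = 0.69315 / 0.020833

doubling time ≈ 33.3 years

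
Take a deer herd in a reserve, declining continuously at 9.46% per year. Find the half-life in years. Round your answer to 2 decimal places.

half-life ≈ 7.33 years

half-life = ln(2) / |r| = 0.69315 / 0.0946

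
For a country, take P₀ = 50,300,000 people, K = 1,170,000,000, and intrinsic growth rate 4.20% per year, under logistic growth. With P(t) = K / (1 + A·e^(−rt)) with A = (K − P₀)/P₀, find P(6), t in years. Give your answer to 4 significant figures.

A = (1170000000 − 50300000)/50300000 = 22.26044
P(6) = 1170000000 / (1 + 22.26044·e^(−0.042·6)) = 1170000000 / (1 + 22.26044·0.777245)
= 1170000000 / 18.30181 ≈ 63928110.91

≈ 63,930,000 people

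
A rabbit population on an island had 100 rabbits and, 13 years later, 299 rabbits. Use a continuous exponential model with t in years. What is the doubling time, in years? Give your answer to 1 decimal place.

doubling time ≈ 8.2 years

r = ln(299/100) / 13 = ln(2.99) / 13 ≈ 0.084252 per year
doubling time = ln 2 / |r| = 0.69315 / 0.084252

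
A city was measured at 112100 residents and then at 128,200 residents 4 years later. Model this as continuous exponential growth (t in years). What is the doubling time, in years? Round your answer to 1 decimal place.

doubling time ≈ 20.7 years

r = ln(128200/112100) / 4 = ln(1.14362) / 4 ≈ 0.03355 per year
doubling time = ln 2 / |r| = 0.69315 / 0.03355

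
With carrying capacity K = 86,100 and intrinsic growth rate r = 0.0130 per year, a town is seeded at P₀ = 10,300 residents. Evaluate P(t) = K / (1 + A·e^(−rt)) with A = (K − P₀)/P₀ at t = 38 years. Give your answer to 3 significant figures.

A = (86100 − 10300)/10300 = 7.35922
P(38) = 86100 / (1 + 7.35922·e^(−0.013·38)) = 86100 / (1 + 7.35922·0.610181)
= 86100 / 5.49046 ≈ 15681.76

≈ 15,700 residents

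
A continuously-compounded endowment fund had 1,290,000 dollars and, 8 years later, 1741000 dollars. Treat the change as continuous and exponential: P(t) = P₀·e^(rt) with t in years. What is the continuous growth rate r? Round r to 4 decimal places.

r ≈ 0.0375 per year

1741000 = 1290000 · e^(r·8)
e^(8r) = 1741000/1290000 = 1.34961
r = ln(1.34961) / 8 = 0.29982 / 8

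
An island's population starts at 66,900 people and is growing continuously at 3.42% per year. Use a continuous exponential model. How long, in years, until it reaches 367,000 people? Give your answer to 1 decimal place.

t ≈ 49.8 years

367000 = 66900 · e^(0.0342·t)
t = ln(367000/66900) / 0.0342 = ln(5.4858) / 0.0342 = 1.70216 / 0.0342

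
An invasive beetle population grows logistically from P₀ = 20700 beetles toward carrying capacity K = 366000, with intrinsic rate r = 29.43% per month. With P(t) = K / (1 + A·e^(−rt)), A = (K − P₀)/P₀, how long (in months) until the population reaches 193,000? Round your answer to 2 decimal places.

t ≈ 9.93 months

A = (366000 − 20700)/20700 = 16.68116
193000 = 366000/(1 + 16.68116·e^(−0.2943t)) → 1 + 16.68116·e^(−0.2943t) = 1.89637
e^(−0.2943t) = 0.053736 → t = ln(18.60962)/0.2943 = 2.92368/0.2943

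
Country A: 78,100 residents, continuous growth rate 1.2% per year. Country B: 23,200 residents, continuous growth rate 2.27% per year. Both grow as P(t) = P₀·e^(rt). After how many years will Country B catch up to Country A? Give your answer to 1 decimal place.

78100·e^(0.012t) = 23200·e^(0.0227t)
78100/23200 = e^((0.0227 − 0.012)t) → ln(3.36638) = 0.0107·t
t = 1.21384 / 0.0107

t ≈ 113.4 years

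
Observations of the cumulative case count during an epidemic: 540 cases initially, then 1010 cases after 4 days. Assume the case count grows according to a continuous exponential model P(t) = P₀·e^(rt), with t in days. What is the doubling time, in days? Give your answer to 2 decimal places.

r = ln(1010/540) / 4 = ln(1.87037) / 4 ≈ 0.156534 per day
doubling time = ln 2 / |r| = 0.69315 / 0.156534

doubling time ≈ 4.43 days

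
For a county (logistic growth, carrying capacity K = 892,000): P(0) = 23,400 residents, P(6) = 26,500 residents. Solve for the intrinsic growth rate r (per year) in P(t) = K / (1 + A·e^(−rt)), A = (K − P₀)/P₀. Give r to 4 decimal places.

r ≈ 0.0213 per year

A = (892000 − 23400)/23400 = 37.11966
26500 = 892000/(1 + 37.11966·e^(−r·6)) → e^(−6r) = (33.66038 − 1)/37.11966 = 0.879867
r = −ln(0.879867)/6 = 0.12798/6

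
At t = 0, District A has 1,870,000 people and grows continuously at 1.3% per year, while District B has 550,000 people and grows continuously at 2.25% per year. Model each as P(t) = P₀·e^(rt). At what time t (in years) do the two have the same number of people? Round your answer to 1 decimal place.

t ≈ 128.8 years

1870000·e^(0.013t) = 550000·e^(0.0225t)
1870000/550000 = e^((0.0225 − 0.013)t) → ln(3.4) = 0.0095·t
t = 1.22378 / 0.0095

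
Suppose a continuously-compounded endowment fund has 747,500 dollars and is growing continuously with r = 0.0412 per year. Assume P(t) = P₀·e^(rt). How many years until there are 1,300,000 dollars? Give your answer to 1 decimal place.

1300000 = 747500 · e^(0.0412·t)
t = ln(1300000/747500) / 0.0412 = ln(1.73913) / 0.0412 = 0.55339 / 0.0412

t ≈ 13.4 years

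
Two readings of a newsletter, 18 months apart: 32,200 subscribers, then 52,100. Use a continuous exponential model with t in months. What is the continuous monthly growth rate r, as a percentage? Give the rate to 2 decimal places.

52100 = 32200 · e^(r·18)
e^(18r) = 52100/32200 = 1.61801
r = ln(1.61801) / 18 = 0.4812 / 18

r ≈ 2.67% per month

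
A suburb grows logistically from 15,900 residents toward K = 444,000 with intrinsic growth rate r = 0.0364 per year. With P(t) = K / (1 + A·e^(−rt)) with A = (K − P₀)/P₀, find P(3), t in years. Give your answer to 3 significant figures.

≈ 17,700 residents

A = (444000 − 15900)/15900 = 26.92453
P(3) = 444000 / (1 + 26.92453·e^(−0.0364·3)) = 444000 / (1 + 26.92453·0.896551)
= 444000 / 25.13922 ≈ 17661.65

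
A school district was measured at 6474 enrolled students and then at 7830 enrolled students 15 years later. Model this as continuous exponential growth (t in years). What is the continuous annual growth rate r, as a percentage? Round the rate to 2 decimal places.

r ≈ 1.27% per year

7830 = 6474 · e^(r·15)
e^(15r) = 7830/6474 = 1.20945
r = ln(1.20945) / 15 = 0.19017 / 15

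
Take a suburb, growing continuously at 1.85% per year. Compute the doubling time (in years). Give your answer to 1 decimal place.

doubling time ≈ 37.5 years

doubling time = ln(2) / |r| = 0.69315 / 0.0185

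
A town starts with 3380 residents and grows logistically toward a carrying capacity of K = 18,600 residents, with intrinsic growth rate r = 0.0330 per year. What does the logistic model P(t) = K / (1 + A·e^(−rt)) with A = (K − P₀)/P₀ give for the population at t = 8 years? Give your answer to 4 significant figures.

A = (18600 − 3380)/3380 = 4.50296
P(8) = 18600 / (1 + 4.50296·e^(−0.033·8)) = 18600 / (1 + 4.50296·0.767974)
= 18600 / 4.45815 ≈ 4172.13

≈ 4,172 residents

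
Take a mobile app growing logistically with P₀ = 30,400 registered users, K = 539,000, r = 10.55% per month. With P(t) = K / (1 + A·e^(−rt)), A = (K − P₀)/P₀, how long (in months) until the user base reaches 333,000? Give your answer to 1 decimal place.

A = (539000 − 30400)/30400 = 16.73026
333000 = 539000/(1 + 16.73026·e^(−0.1055t)) → 1 + 16.73026·e^(−0.1055t) = 1.61862
e^(−0.1055t) = 0.036976 → t = ln(27.04455)/0.1055 = 3.29749/0.1055

t ≈ 31.3 months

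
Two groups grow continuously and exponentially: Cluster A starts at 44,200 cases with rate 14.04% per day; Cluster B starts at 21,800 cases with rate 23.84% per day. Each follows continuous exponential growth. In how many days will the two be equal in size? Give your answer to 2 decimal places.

44200·e^(0.1404t) = 21800·e^(0.2384t)
44200/21800 = e^((0.2384 − 0.1404)t) → ln(2.02752) = 0.098·t
t = 0.70681 / 0.098

t ≈ 7.21 days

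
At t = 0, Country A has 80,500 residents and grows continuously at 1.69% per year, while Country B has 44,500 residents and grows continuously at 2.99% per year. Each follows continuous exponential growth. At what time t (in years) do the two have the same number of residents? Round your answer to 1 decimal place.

80500·e^(0.0169t) = 44500·e^(0.0299t)
80500/44500 = e^((0.0299 − 0.0169)t) → ln(1.80899) = 0.013·t
t = 0.59277 / 0.013

t ≈ 45.6 years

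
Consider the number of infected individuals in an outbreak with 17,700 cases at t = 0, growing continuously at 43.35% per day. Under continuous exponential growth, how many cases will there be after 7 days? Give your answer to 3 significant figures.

≈ 368,000 cases

P(7) = 17700 · e^(0.4335·7) = 17700 · e^(3.0345)
= 17700 · 20.79058 ≈ 367993.27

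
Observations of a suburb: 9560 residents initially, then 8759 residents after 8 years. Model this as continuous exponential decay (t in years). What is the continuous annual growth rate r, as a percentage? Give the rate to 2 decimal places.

8759 = 9560 · e^(r·8)
e^(8r) = 8759/9560 = 0.91621
r = ln(0.91621) / 8 = -0.08751 / 8

r ≈ -1.09% per year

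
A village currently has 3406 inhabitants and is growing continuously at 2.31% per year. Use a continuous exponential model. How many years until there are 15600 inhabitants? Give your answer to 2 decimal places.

15600 = 3406 · e^(0.0231·t)
t = ln(15600/3406) / 0.0231 = ln(4.58015) / 0.0231 = 1.52173 / 0.0231

t ≈ 65.88 years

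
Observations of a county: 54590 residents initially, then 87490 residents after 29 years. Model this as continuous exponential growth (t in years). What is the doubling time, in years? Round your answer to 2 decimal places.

doubling time ≈ 42.62 years

r = ln(87490/54590) / 29 = ln(1.60267) / 29 ≈ 0.016265 per year
doubling time = ln 2 / |r| = 0.69315 / 0.016265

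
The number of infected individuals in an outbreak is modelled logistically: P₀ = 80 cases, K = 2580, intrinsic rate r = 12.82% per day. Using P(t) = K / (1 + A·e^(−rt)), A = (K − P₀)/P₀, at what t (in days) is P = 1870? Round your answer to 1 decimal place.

t ≈ 34.4 days

A = (2580 − 80)/80 = 31.25
1870 = 2580/(1 + 31.25·e^(−0.1282t)) → 1 + 31.25·e^(−0.1282t) = 1.37968
e^(−0.1282t) = 0.01215 → t = ln(82.30634)/0.1282 = 4.41045/0.1282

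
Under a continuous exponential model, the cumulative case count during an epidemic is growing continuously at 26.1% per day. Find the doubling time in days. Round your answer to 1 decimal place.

doubling time = ln(2) / |r| = 0.69315 / 0.261

doubling time ≈ 2.7 days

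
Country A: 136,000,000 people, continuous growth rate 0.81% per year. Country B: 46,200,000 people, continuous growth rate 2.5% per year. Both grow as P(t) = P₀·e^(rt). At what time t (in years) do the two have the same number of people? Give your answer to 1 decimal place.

136000000·e^(0.0081t) = 46200000·e^(0.025t)
136000000/46200000 = e^((0.025 − 0.0081)t) → ln(2.94372) = 0.0169·t
t = 1.07968 / 0.0169

t ≈ 63.9 years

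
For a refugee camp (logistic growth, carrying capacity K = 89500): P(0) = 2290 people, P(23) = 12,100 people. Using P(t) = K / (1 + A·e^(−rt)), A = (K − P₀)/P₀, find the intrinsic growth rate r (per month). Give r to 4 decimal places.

A = (89500 − 2290)/2290 = 38.08297
12100 = 89500/(1 + 38.08297·e^(−r·23)) → e^(−23r) = (7.39669 − 1)/38.08297 = 0.167967
r = −ln(0.167967)/23 = 1.78399/23

r ≈ 0.0776 per month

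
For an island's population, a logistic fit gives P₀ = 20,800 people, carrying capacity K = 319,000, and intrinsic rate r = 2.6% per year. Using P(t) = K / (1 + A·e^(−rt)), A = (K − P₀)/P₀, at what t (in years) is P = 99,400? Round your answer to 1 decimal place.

A = (319000 − 20800)/20800 = 14.33654
99400 = 319000/(1 + 14.33654·e^(−0.026t)) → 1 + 14.33654·e^(−0.026t) = 3.20926
e^(−0.026t) = 0.1541 → t = ln(6.48931)/0.026 = 1.87016/0.026

t ≈ 71.9 years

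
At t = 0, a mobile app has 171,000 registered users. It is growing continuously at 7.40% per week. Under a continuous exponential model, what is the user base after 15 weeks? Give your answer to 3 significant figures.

≈ 519,000 registered users

P(15) = 171000 · e^(0.074·15) = 171000 · e^(1.11)
= 171000 · 3.03436 ≈ 518875.29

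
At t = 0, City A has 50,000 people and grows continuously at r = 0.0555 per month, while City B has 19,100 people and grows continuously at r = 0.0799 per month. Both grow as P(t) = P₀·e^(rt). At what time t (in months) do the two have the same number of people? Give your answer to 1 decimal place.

50000·e^(0.0555t) = 19100·e^(0.0799t)
50000/19100 = e^((0.0799 − 0.0555)t) → ln(2.6178) = 0.0244·t
t = 0.96233 / 0.0244

t ≈ 39.4 months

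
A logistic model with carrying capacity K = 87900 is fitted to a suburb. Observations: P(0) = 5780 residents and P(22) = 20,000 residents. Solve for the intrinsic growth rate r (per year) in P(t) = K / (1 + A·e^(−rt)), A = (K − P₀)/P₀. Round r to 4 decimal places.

r ≈ 0.0651 per year

A = (87900 − 5780)/5780 = 14.20761
20000 = 87900/(1 + 14.20761·e^(−r·22)) → e^(−22r) = (4.395 − 1)/14.20761 = 0.238956
r = −ln(0.238956)/22 = 1.43147/22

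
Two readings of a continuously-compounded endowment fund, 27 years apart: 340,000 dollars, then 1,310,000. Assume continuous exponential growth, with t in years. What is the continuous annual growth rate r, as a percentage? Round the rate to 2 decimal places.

r ≈ 5.00% per year

1310000 = 340000 · e^(r·27)
e^(27r) = 1310000/340000 = 3.85294
r = ln(3.85294) / 27 = 1.34884 / 27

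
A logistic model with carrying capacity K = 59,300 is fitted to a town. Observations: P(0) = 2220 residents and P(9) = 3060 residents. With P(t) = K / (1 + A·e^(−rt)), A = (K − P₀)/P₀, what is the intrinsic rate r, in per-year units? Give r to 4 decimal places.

A = (59300 − 2220)/2220 = 25.71171
3060 = 59300/(1 + 25.71171·e^(−r·9)) → e^(−9r) = (19.37908 − 1)/25.71171 = 0.714814
r = −ln(0.714814)/9 = 0.33573/9

r ≈ 0.0373 per year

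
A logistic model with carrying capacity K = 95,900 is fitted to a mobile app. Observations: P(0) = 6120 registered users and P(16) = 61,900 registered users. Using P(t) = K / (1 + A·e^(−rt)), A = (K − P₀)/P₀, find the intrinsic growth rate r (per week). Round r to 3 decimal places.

A = (95900 − 6120)/6120 = 14.66993
61900 = 95900/(1 + 14.66993·e^(−r·16)) → e^(−16r) = (1.54927 − 1)/14.66993 = 0.037442
r = −ln(0.037442)/16 = 3.28496/16

r ≈ 0.205 per week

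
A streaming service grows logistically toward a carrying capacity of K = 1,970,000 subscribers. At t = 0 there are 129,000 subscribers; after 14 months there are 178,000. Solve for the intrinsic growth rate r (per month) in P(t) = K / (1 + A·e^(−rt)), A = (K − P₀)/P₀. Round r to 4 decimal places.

A = (1970000 − 129000)/129000 = 14.27132
178000 = 1970000/(1 + 14.27132·e^(−r·14)) → e^(−14r) = (11.06742 − 1)/14.27132 = 0.70543
r = −ln(0.70543)/14 = 0.34895/14

r ≈ 0.0249 per month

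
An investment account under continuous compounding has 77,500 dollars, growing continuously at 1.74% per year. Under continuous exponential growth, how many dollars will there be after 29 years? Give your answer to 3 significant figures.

≈ 128,000 dollars

P(29) = 77500 · e^(0.0174·29) = 77500 · e^(0.5046)
= 77500 · 1.65632 ≈ 128365.02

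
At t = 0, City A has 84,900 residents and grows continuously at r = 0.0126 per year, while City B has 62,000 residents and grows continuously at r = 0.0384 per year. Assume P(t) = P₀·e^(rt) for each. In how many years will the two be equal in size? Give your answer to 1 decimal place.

84900·e^(0.0126t) = 62000·e^(0.0384t)
84900/62000 = e^((0.0384 − 0.0126)t) → ln(1.36935) = 0.0258·t
t = 0.31434 / 0.0258

t ≈ 12.2 years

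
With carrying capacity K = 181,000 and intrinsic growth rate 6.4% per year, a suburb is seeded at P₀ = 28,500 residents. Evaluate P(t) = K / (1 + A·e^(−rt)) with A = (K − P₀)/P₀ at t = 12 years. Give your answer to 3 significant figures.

≈ 52,000 residents

A = (181000 − 28500)/28500 = 5.35088
P(12) = 181000 / (1 + 5.35088·e^(−0.064·12)) = 181000 / (1 + 5.35088·0.46394)
= 181000 / 3.48249 ≈ 51974.36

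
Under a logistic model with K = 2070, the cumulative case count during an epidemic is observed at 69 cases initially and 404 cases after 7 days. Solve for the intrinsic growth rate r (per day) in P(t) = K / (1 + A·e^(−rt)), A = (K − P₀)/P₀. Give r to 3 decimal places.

r ≈ 0.279 per day

A = (2070 − 69)/69 = 29
404 = 2070/(1 + 29·e^(−r·7)) → e^(−7r) = (5.12376 − 1)/29 = 0.142199
r = −ln(0.142199)/7 = 1.95053/7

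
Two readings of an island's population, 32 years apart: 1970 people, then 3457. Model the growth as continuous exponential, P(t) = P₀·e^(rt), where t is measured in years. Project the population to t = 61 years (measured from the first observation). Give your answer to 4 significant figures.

≈ 5,755 people

r = ln(3457/1970) / 32 ≈ 0.017574 per year
P(61) = 1970 · e^(0.017574·61) = 1970 · 2.92125 ≈ 5754.87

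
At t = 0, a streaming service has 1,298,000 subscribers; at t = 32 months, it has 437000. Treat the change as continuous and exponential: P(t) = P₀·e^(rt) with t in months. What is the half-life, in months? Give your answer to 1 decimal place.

half-life ≈ 20.4 months

r = ln(437000/1298000) / 32 = ln(0.33667) / 32 ≈ -0.03402 per month
half-life = ln 2 / |r| = 0.69315 / 0.03402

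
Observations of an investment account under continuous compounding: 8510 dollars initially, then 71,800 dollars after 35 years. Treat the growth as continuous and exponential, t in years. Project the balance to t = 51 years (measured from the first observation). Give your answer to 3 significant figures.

≈ 190,000 dollars

r = ln(71800/8510) / 35 ≈ 0.060933 per year
P(51) = 8510 · e^(0.060933·51) = 8510 · 22.36651 ≈ 190339.02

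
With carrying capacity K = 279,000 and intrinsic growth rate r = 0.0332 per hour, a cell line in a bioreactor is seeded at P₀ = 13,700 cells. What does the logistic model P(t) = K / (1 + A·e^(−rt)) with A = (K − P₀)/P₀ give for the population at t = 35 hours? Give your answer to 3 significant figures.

A = (279000 − 13700)/13700 = 19.36496
P(35) = 279000 / (1 + 19.36496·e^(−0.0332·35)) = 279000 / (1 + 19.36496·0.31286)
= 279000 / 7.05852 ≈ 39526.7

≈ 39,500 cells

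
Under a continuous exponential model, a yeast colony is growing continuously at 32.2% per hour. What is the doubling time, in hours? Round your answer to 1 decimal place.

doubling time = ln(2) / |r| = 0.69315 / 0.322

doubling time ≈ 2.2 hours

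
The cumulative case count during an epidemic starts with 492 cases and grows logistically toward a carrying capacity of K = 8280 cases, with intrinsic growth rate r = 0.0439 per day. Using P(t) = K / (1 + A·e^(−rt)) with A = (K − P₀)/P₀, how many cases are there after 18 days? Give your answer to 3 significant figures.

A = (8280 − 492)/492 = 15.82927
P(18) = 8280 / (1 + 15.82927·e^(−0.0439·18)) = 8280 / (1 + 15.82927·0.453754)
= 8280 / 8.18259 ≈ 1011.9

≈ 1,010 cases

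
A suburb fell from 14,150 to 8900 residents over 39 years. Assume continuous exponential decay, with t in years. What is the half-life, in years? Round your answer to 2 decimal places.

half-life ≈ 58.30 years

r = ln(8900/14150) / 39 = ln(0.62898) / 39 ≈ -0.011889 per year
half-life = ln 2 / |r| = 0.69315 / 0.011889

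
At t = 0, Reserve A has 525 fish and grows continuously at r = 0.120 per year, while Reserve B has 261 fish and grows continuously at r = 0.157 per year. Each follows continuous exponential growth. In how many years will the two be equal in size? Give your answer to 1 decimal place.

t ≈ 18.9 years

525·e^(0.12t) = 261·e^(0.157t)
525/261 = e^((0.157 − 0.12)t) → ln(2.01149) = 0.037·t
t = 0.69888 / 0.037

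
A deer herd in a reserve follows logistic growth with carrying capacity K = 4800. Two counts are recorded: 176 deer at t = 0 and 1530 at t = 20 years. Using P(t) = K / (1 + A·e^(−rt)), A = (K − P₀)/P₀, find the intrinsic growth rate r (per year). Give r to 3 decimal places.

r ≈ 0.125 per year

A = (4800 − 176)/176 = 26.27273
1530 = 4800/(1 + 26.27273·e^(−r·20)) → e^(−20r) = (3.13725 − 1)/26.27273 = 0.081349
r = −ln(0.081349)/20 = 2.50901/20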